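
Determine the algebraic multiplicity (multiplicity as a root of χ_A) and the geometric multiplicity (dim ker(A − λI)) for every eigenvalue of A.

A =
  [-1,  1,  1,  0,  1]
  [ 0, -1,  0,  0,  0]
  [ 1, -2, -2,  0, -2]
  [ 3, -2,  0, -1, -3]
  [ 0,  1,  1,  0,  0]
λ = -1: alg = 5, geom = 2

Step 1 — factor the characteristic polynomial to read off the algebraic multiplicities:
  χ_A(x) = (x + 1)^5

Step 2 — compute geometric multiplicities via the rank-nullity identity g(λ) = n − rank(A − λI):
  rank(A − (-1)·I) = 3, so dim ker(A − (-1)·I) = n − 3 = 2

Summary:
  λ = -1: algebraic multiplicity = 5, geometric multiplicity = 2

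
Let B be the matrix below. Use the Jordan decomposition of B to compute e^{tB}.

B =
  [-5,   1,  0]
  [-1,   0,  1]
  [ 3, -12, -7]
e^{tB} =
  [-t*exp(-4*t) + exp(-4*t), 3*t^2*exp(-4*t)/2 + t*exp(-4*t), t^2*exp(-4*t)/2]
  [-t*exp(-4*t), 3*t^2*exp(-4*t)/2 + 4*t*exp(-4*t) + exp(-4*t), t^2*exp(-4*t)/2 + t*exp(-4*t)]
  [3*t*exp(-4*t), -9*t^2*exp(-4*t)/2 - 12*t*exp(-4*t), -3*t^2*exp(-4*t)/2 - 3*t*exp(-4*t) + exp(-4*t)]

Strategy: write B = P · J · P⁻¹ where J is a Jordan canonical form, so e^{tB} = P · e^{tJ} · P⁻¹, and e^{tJ} can be computed block-by-block.

B has Jordan form
J =
  [-4,  1,  0]
  [ 0, -4,  1]
  [ 0,  0, -4]
(up to reordering of blocks).

Per-block formulas:
  For a 3×3 Jordan block J_3(-4): exp(t · J_3(-4)) = e^(-4t)·(I + t·N + (t^2/2)·N^2), where N is the 3×3 nilpotent shift.

After assembling e^{tJ} and conjugating by P, we get:

e^{tB} =
  [-t*exp(-4*t) + exp(-4*t), 3*t^2*exp(-4*t)/2 + t*exp(-4*t), t^2*exp(-4*t)/2]
  [-t*exp(-4*t), 3*t^2*exp(-4*t)/2 + 4*t*exp(-4*t) + exp(-4*t), t^2*exp(-4*t)/2 + t*exp(-4*t)]
  [3*t*exp(-4*t), -9*t^2*exp(-4*t)/2 - 12*t*exp(-4*t), -3*t^2*exp(-4*t)/2 - 3*t*exp(-4*t) + exp(-4*t)]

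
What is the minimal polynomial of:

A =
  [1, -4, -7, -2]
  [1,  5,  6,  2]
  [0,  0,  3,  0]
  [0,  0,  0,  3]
x^3 - 9*x^2 + 27*x - 27

The characteristic polynomial is χ_A(x) = (x - 3)^4, so the eigenvalues are known. The minimal polynomial is
  m_A(x) = Π_λ (x − λ)^{k_λ}
where k_λ is the size of the *largest* Jordan block for λ (equivalently, the smallest k with (A − λI)^k v = 0 for every generalised eigenvector v of λ).

  λ = 3: largest Jordan block has size 3, contributing (x − 3)^3

So m_A(x) = (x - 3)^3 = x^3 - 9*x^2 + 27*x - 27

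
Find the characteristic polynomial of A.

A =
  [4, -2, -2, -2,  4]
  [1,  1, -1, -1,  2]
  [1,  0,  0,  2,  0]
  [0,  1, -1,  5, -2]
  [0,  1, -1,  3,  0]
x^5 - 10*x^4 + 40*x^3 - 80*x^2 + 80*x - 32

Expanding det(x·I − A) (e.g. by cofactor expansion or by noting that A is similar to its Jordan form J, which has the same characteristic polynomial as A) gives
  χ_A(x) = x^5 - 10*x^4 + 40*x^3 - 80*x^2 + 80*x - 32
which factors as (x - 2)^5. The eigenvalues (with algebraic multiplicities) are λ = 2 with multiplicity 5.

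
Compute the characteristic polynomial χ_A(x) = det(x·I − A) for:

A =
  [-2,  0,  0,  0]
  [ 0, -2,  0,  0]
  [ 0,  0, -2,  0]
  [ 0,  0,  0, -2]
x^4 + 8*x^3 + 24*x^2 + 32*x + 16

Expanding det(x·I − A) (e.g. by cofactor expansion or by noting that A is similar to its Jordan form J, which has the same characteristic polynomial as A) gives
  χ_A(x) = x^4 + 8*x^3 + 24*x^2 + 32*x + 16
which factors as (x + 2)^4. The eigenvalues (with algebraic multiplicities) are λ = -2 with multiplicity 4.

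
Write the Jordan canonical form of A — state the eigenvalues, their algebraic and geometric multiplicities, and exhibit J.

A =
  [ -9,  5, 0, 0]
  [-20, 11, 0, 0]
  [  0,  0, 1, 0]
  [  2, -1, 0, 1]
J_2(1) ⊕ J_1(1) ⊕ J_1(1)

The characteristic polynomial is
  det(x·I − A) = x^4 - 4*x^3 + 6*x^2 - 4*x + 1 = (x - 1)^4

Eigenvalues and multiplicities (the geometric multiplicity of λ is n − rank(A − λI), which equals the number of Jordan blocks for λ):
  λ = 1: algebraic multiplicity = 4, geometric multiplicity = 3

Determining the block sizes for each eigenvalue:
  λ = 1: 3 blocks summing to 4 forces exactly one block of size 2 and the rest size 1 → block sizes [2, 1, 1]

Assembling the blocks gives a Jordan form
J =
  [1, 1, 0, 0]
  [0, 1, 0, 0]
  [0, 0, 1, 0]
  [0, 0, 0, 1]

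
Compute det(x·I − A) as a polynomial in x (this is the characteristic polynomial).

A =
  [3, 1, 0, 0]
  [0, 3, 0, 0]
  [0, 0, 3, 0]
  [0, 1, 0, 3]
x^4 - 12*x^3 + 54*x^2 - 108*x + 81

Expanding det(x·I − A) (e.g. by cofactor expansion or by noting that A is similar to its Jordan form J, which has the same characteristic polynomial as A) gives
  χ_A(x) = x^4 - 12*x^3 + 54*x^2 - 108*x + 81
which factors as (x - 3)^4. The eigenvalues (with algebraic multiplicities) are λ = 3 with multiplicity 4.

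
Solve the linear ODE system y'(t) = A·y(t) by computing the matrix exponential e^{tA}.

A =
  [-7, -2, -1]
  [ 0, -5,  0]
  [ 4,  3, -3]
e^{tA} =
  [-2*t*exp(-5*t) + exp(-5*t), t^2*exp(-5*t)/2 - 2*t*exp(-5*t), -t*exp(-5*t)]
  [0, exp(-5*t), 0]
  [4*t*exp(-5*t), -t^2*exp(-5*t) + 3*t*exp(-5*t), 2*t*exp(-5*t) + exp(-5*t)]

Strategy: write A = P · J · P⁻¹ where J is a Jordan canonical form, so e^{tA} = P · e^{tJ} · P⁻¹, and e^{tJ} can be computed block-by-block.

A has Jordan form
J =
  [-5,  1,  0]
  [ 0, -5,  1]
  [ 0,  0, -5]
(up to reordering of blocks).

Per-block formulas:
  For a 3×3 Jordan block J_3(-5): exp(t · J_3(-5)) = e^(-5t)·(I + t·N + (t^2/2)·N^2), where N is the 3×3 nilpotent shift.

After assembling e^{tJ} and conjugating by P, we get:

e^{tA} =
  [-2*t*exp(-5*t) + exp(-5*t), t^2*exp(-5*t)/2 - 2*t*exp(-5*t), -t*exp(-5*t)]
  [0, exp(-5*t), 0]
  [4*t*exp(-5*t), -t^2*exp(-5*t) + 3*t*exp(-5*t), 2*t*exp(-5*t) + exp(-5*t)]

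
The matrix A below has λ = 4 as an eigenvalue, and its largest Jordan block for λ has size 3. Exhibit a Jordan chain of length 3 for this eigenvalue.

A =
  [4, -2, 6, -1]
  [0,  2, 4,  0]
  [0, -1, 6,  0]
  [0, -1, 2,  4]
A Jordan chain for λ = 4 of length 3:
v_1 = (-1, 0, 0, 0)ᵀ
v_2 = (-2, -2, -1, -1)ᵀ
v_3 = (0, 1, 0, 0)ᵀ

Let N = A − (4)·I. We want v_3 with N^3 v_3 = 0 but N^2 v_3 ≠ 0; then v_{j-1} := N · v_j for j = 3, …, 2.

Pick v_3 = (0, 1, 0, 0)ᵀ.
Then v_2 = N · v_3 = (-2, -2, -1, -1)ᵀ.
Then v_1 = N · v_2 = (-1, 0, 0, 0)ᵀ.

Sanity check: (A − (4)·I) v_1 = (0, 0, 0, 0)ᵀ = 0. ✓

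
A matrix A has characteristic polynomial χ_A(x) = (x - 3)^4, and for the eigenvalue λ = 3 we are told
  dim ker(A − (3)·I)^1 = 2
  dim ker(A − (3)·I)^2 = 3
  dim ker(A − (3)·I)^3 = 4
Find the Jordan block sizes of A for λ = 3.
Block sizes for λ = 3: [3, 1]

From the dimensions of kernels of powers, the number of Jordan blocks of size at least j is d_j − d_{j−1} where d_j = dim ker(N^j) (with d_0 = 0). Computing the differences gives [2, 1, 1].
The number of blocks of size exactly k is (#blocks of size ≥ k) − (#blocks of size ≥ k + 1), so the partition is: 1 block(s) of size 1, 1 block(s) of size 3.
In nonincreasing order the block sizes are [3, 1].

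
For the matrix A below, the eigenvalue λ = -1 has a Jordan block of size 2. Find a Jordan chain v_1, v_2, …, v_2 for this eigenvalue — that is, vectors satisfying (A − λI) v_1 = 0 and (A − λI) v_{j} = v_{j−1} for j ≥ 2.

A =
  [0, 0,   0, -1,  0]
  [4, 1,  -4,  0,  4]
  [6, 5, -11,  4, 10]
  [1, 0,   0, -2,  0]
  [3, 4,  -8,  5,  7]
A Jordan chain for λ = -1 of length 2:
v_1 = (1, 4, 6, 1, 3)ᵀ
v_2 = (1, 0, 0, 0, 0)ᵀ

Let N = A − (-1)·I. We want v_2 with N^2 v_2 = 0 but N^1 v_2 ≠ 0; then v_{j-1} := N · v_j for j = 2, …, 2.

Pick v_2 = (1, 0, 0, 0, 0)ᵀ.
Then v_1 = N · v_2 = (1, 4, 6, 1, 3)ᵀ.

Sanity check: (A − (-1)·I) v_1 = (0, 0, 0, 0, 0)ᵀ = 0. ✓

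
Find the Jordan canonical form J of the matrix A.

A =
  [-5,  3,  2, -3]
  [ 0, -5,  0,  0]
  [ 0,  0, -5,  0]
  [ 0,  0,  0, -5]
J_2(-5) ⊕ J_1(-5) ⊕ J_1(-5)

The characteristic polynomial is
  det(x·I − A) = x^4 + 20*x^3 + 150*x^2 + 500*x + 625 = (x + 5)^4

Eigenvalues and multiplicities (the geometric multiplicity of λ is n − rank(A − λI), which equals the number of Jordan blocks for λ):
  λ = -5: algebraic multiplicity = 4, geometric multiplicity = 3

Determining the block sizes for each eigenvalue:
  λ = -5: 3 blocks summing to 4 forces exactly one block of size 2 and the rest size 1 → block sizes [2, 1, 1]

Assembling the blocks gives a Jordan form
J =
  [-5,  1,  0,  0]
  [ 0, -5,  0,  0]
  [ 0,  0, -5,  0]
  [ 0,  0,  0, -5]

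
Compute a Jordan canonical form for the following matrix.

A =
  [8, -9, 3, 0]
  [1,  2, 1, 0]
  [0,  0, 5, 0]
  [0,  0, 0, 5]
J_2(5) ⊕ J_1(5) ⊕ J_1(5)

The characteristic polynomial is
  det(x·I − A) = x^4 - 20*x^3 + 150*x^2 - 500*x + 625 = (x - 5)^4

Eigenvalues and multiplicities (the geometric multiplicity of λ is n − rank(A − λI), which equals the number of Jordan blocks for λ):
  λ = 5: algebraic multiplicity = 4, geometric multiplicity = 3

Determining the block sizes for each eigenvalue:
  λ = 5: 3 blocks summing to 4 forces exactly one block of size 2 and the rest size 1 → block sizes [2, 1, 1]

Assembling the blocks gives a Jordan form
J =
  [5, 1, 0, 0]
  [0, 5, 0, 0]
  [0, 0, 5, 0]
  [0, 0, 0, 5]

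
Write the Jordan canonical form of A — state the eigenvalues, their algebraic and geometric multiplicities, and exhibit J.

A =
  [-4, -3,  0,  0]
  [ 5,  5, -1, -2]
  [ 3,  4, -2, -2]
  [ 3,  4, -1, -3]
J_3(-1) ⊕ J_1(-1)

The characteristic polynomial is
  det(x·I − A) = x^4 + 4*x^3 + 6*x^2 + 4*x + 1 = (x + 1)^4

Eigenvalues and multiplicities (the geometric multiplicity of λ is n − rank(A − λI), which equals the number of Jordan blocks for λ):
  λ = -1: algebraic multiplicity = 4, geometric multiplicity = 2

Determining the block sizes for each eigenvalue:
  λ = -1: with am = 4 and gm = 2, the partition is not yet determined (e.g. several partitions of 4 into 2 parts exist). Let N = A − (-1)·I. Computing rank(N^1) = 2, rank(N^2) = 1, rank(N^3) = 0; the number of blocks of size ≥ j is rank(N^{j−1}) − rank(N^j), giving [2, 1, 1]. So we have 1 block(s) of size 3, 1 block(s) of size 1 → block sizes [3, 1]

Assembling the blocks gives a Jordan form
J =
  [-1,  1,  0,  0]
  [ 0, -1,  1,  0]
  [ 0,  0, -1,  0]
  [ 0,  0,  0, -1]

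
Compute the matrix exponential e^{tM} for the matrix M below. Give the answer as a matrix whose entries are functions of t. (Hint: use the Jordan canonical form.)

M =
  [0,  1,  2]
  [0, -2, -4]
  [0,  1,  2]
e^{tM} =
  [1, t, 2*t]
  [0, 1 - 2*t, -4*t]
  [0, t, 2*t + 1]

Strategy: write M = P · J · P⁻¹ where J is a Jordan canonical form, so e^{tM} = P · e^{tJ} · P⁻¹, and e^{tJ} can be computed block-by-block.

M has Jordan form
J =
  [0, 1, 0]
  [0, 0, 0]
  [0, 0, 0]
(up to reordering of blocks).

Per-block formulas:
  For a 1×1 block at λ = 0: exp(t · [0]) = [e^(0t)].
  For a 2×2 Jordan block J_2(0): exp(t · J_2(0)) = e^(0t)·(I + t·N), where N is the 2×2 nilpotent shift.

After assembling e^{tJ} and conjugating by P, we get:

e^{tM} =
  [1, t, 2*t]
  [0, 1 - 2*t, -4*t]
  [0, t, 2*t + 1]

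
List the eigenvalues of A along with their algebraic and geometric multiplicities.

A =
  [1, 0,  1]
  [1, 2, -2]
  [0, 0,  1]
λ = 1: alg = 2, geom = 1; λ = 2: alg = 1, geom = 1

Step 1 — factor the characteristic polynomial to read off the algebraic multiplicities:
  χ_A(x) = (x - 2)*(x - 1)^2

Step 2 — compute geometric multiplicities via the rank-nullity identity g(λ) = n − rank(A − λI):
  rank(A − (1)·I) = 2, so dim ker(A − (1)·I) = n − 2 = 1
  rank(A − (2)·I) = 2, so dim ker(A − (2)·I) = n − 2 = 1

Summary:
  λ = 1: algebraic multiplicity = 2, geometric multiplicity = 1
  λ = 2: algebraic multiplicity = 1, geometric multiplicity = 1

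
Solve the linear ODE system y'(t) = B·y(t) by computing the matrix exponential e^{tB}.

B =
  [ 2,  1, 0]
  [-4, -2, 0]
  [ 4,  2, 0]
e^{tB} =
  [2*t + 1, t, 0]
  [-4*t, 1 - 2*t, 0]
  [4*t, 2*t, 1]

Strategy: write B = P · J · P⁻¹ where J is a Jordan canonical form, so e^{tB} = P · e^{tJ} · P⁻¹, and e^{tJ} can be computed block-by-block.

B has Jordan form
J =
  [0, 1, 0]
  [0, 0, 0]
  [0, 0, 0]
(up to reordering of blocks).

Per-block formulas:
  For a 2×2 Jordan block J_2(0): exp(t · J_2(0)) = e^(0t)·(I + t·N), where N is the 2×2 nilpotent shift.
  For a 1×1 block at λ = 0: exp(t · [0]) = [e^(0t)].

After assembling e^{tJ} and conjugating by P, we get:

e^{tB} =
  [2*t + 1, t, 0]
  [-4*t, 1 - 2*t, 0]
  [4*t, 2*t, 1]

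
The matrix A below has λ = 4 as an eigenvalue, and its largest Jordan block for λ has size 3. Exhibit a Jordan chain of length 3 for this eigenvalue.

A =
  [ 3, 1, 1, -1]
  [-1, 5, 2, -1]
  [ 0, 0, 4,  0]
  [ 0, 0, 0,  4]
A Jordan chain for λ = 4 of length 3:
v_1 = (1, 1, 0, 0)ᵀ
v_2 = (1, 2, 0, 0)ᵀ
v_3 = (0, 0, 1, 0)ᵀ

Let N = A − (4)·I. We want v_3 with N^3 v_3 = 0 but N^2 v_3 ≠ 0; then v_{j-1} := N · v_j for j = 3, …, 2.

Pick v_3 = (0, 0, 1, 0)ᵀ.
Then v_2 = N · v_3 = (1, 2, 0, 0)ᵀ.
Then v_1 = N · v_2 = (1, 1, 0, 0)ᵀ.

Sanity check: (A − (4)·I) v_1 = (0, 0, 0, 0)ᵀ = 0. ✓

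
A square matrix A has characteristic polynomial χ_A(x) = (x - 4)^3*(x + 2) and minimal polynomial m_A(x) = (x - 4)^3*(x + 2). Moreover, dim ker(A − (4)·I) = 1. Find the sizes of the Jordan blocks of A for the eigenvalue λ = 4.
Block sizes for λ = 4: [3]

Step 1 — from the characteristic polynomial, algebraic multiplicity of λ = 4 is 3. From dim ker(A − (4)·I) = 1, there are exactly 1 Jordan blocks for λ = 4.
Step 2 — from the minimal polynomial, the factor (x − 4)^3 tells us the largest block for λ = 4 has size 3.
Step 3 — with total size 3, 1 blocks, and largest block 3, the block sizes (in nonincreasing order) are [3].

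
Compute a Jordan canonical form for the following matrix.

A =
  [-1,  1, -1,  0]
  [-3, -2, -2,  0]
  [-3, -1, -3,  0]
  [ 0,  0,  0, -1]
J_1(-4) ⊕ J_2(-1) ⊕ J_1(-1)

The characteristic polynomial is
  det(x·I − A) = x^4 + 7*x^3 + 15*x^2 + 13*x + 4 = (x + 1)^3*(x + 4)

Eigenvalues and multiplicities (the geometric multiplicity of λ is n − rank(A − λI), which equals the number of Jordan blocks for λ):
  λ = -4: algebraic multiplicity = 1, geometric multiplicity = 1
  λ = -1: algebraic multiplicity = 3, geometric multiplicity = 2

Determining the block sizes for each eigenvalue:
  λ = -4: one block (gm = 1), so the single block has size am = 1 → block sizes [1]
  λ = -1: 2 blocks summing to 3 forces exactly one block of size 2 and the rest size 1 → block sizes [2, 1]

Assembling the blocks gives a Jordan form
J =
  [-4,  0,  0,  0]
  [ 0, -1,  1,  0]
  [ 0,  0, -1,  0]
  [ 0,  0,  0, -1]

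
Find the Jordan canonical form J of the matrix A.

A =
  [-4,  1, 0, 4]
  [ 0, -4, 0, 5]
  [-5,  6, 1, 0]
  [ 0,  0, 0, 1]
J_2(-4) ⊕ J_2(1)

The characteristic polynomial is
  det(x·I − A) = x^4 + 6*x^3 + x^2 - 24*x + 16 = (x - 1)^2*(x + 4)^2

Eigenvalues and multiplicities (the geometric multiplicity of λ is n − rank(A − λI), which equals the number of Jordan blocks for λ):
  λ = -4: algebraic multiplicity = 2, geometric multiplicity = 1
  λ = 1: algebraic multiplicity = 2, geometric multiplicity = 1

Determining the block sizes for each eigenvalue:
  λ = -4: one block (gm = 1), so the single block has size am = 2 → block sizes [2]
  λ = 1: one block (gm = 1), so the single block has size am = 2 → block sizes [2]

Assembling the blocks gives a Jordan form
J =
  [-4,  1, 0, 0]
  [ 0, -4, 0, 0]
  [ 0,  0, 1, 1]
  [ 0,  0, 0, 1]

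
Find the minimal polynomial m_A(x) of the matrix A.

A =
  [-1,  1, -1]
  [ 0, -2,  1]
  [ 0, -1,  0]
x^2 + 2*x + 1

The characteristic polynomial is χ_A(x) = (x + 1)^3, so the eigenvalues are known. The minimal polynomial is
  m_A(x) = Π_λ (x − λ)^{k_λ}
where k_λ is the size of the *largest* Jordan block for λ (equivalently, the smallest k with (A − λI)^k v = 0 for every generalised eigenvector v of λ).

  λ = -1: largest Jordan block has size 2, contributing (x + 1)^2

So m_A(x) = (x + 1)^2 = x^2 + 2*x + 1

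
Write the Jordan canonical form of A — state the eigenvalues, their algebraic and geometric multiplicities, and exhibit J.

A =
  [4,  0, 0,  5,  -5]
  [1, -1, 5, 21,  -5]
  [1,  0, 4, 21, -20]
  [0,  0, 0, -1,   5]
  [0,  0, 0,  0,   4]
J_1(-1) ⊕ J_1(-1) ⊕ J_2(4) ⊕ J_1(4)

The characteristic polynomial is
  det(x·I − A) = x^5 - 10*x^4 + 25*x^3 + 20*x^2 - 80*x - 64 = (x - 4)^3*(x + 1)^2

Eigenvalues and multiplicities (the geometric multiplicity of λ is n − rank(A − λI), which equals the number of Jordan blocks for λ):
  λ = -1: algebraic multiplicity = 2, geometric multiplicity = 2
  λ = 4: algebraic multiplicity = 3, geometric multiplicity = 2

Determining the block sizes for each eigenvalue:
  λ = -1: gm = am = 2, so every block has size 1 → block sizes [1, 1]
  λ = 4: 2 blocks summing to 3 forces exactly one block of size 2 and the rest size 1 → block sizes [2, 1]

Assembling the blocks gives a Jordan form
J =
  [-1,  0, 0, 0, 0]
  [ 0, -1, 0, 0, 0]
  [ 0,  0, 4, 1, 0]
  [ 0,  0, 0, 4, 0]
  [ 0,  0, 0, 0, 4]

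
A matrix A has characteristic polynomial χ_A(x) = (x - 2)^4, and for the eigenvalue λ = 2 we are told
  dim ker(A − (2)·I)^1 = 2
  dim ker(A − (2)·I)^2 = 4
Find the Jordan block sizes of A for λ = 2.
Block sizes for λ = 2: [2, 2]

From the dimensions of kernels of powers, the number of Jordan blocks of size at least j is d_j − d_{j−1} where d_j = dim ker(N^j) (with d_0 = 0). Computing the differences gives [2, 2].
The number of blocks of size exactly k is (#blocks of size ≥ k) − (#blocks of size ≥ k + 1), so the partition is: 2 block(s) of size 2.
In nonincreasing order the block sizes are [2, 2].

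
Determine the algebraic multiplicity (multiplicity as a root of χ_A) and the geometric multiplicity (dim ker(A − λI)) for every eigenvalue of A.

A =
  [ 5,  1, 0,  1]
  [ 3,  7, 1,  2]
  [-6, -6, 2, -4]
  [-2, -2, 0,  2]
λ = 4: alg = 4, geom = 2

Step 1 — factor the characteristic polynomial to read off the algebraic multiplicities:
  χ_A(x) = (x - 4)^4

Step 2 — compute geometric multiplicities via the rank-nullity identity g(λ) = n − rank(A − λI):
  rank(A − (4)·I) = 2, so dim ker(A − (4)·I) = n − 2 = 2

Summary:
  λ = 4: algebraic multiplicity = 4, geometric multiplicity = 2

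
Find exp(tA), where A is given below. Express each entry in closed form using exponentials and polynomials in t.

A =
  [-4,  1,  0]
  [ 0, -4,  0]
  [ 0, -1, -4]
e^{tA} =
  [exp(-4*t), t*exp(-4*t), 0]
  [0, exp(-4*t), 0]
  [0, -t*exp(-4*t), exp(-4*t)]

Strategy: write A = P · J · P⁻¹ where J is a Jordan canonical form, so e^{tA} = P · e^{tJ} · P⁻¹, and e^{tJ} can be computed block-by-block.

A has Jordan form
J =
  [-4,  1,  0]
  [ 0, -4,  0]
  [ 0,  0, -4]
(up to reordering of blocks).

Per-block formulas:
  For a 2×2 Jordan block J_2(-4): exp(t · J_2(-4)) = e^(-4t)·(I + t·N), where N is the 2×2 nilpotent shift.
  For a 1×1 block at λ = -4: exp(t · [-4]) = [e^(-4t)].

After assembling e^{tJ} and conjugating by P, we get:

e^{tA} =
  [exp(-4*t), t*exp(-4*t), 0]
  [0, exp(-4*t), 0]
  [0, -t*exp(-4*t), exp(-4*t)]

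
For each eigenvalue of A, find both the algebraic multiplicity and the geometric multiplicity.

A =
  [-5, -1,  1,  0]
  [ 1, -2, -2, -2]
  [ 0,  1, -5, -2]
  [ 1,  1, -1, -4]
λ = -4: alg = 4, geom = 2

Step 1 — factor the characteristic polynomial to read off the algebraic multiplicities:
  χ_A(x) = (x + 4)^4

Step 2 — compute geometric multiplicities via the rank-nullity identity g(λ) = n − rank(A − λI):
  rank(A − (-4)·I) = 2, so dim ker(A − (-4)·I) = n − 2 = 2

Summary:
  λ = -4: algebraic multiplicity = 4, geometric multiplicity = 2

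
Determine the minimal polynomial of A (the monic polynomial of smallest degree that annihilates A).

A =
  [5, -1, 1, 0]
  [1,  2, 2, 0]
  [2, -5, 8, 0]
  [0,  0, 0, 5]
x^3 - 15*x^2 + 75*x - 125

The characteristic polynomial is χ_A(x) = (x - 5)^4, so the eigenvalues are known. The minimal polynomial is
  m_A(x) = Π_λ (x − λ)^{k_λ}
where k_λ is the size of the *largest* Jordan block for λ (equivalently, the smallest k with (A − λI)^k v = 0 for every generalised eigenvector v of λ).

  λ = 5: largest Jordan block has size 3, contributing (x − 5)^3

So m_A(x) = (x - 5)^3 = x^3 - 15*x^2 + 75*x - 125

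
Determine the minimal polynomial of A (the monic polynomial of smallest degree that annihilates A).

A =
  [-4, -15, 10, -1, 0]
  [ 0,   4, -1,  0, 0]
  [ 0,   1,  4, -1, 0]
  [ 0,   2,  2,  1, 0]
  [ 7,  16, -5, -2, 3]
x^4 - 5*x^3 - 9*x^2 + 81*x - 108

The characteristic polynomial is χ_A(x) = (x - 3)^4*(x + 4), so the eigenvalues are known. The minimal polynomial is
  m_A(x) = Π_λ (x − λ)^{k_λ}
where k_λ is the size of the *largest* Jordan block for λ (equivalently, the smallest k with (A − λI)^k v = 0 for every generalised eigenvector v of λ).

  λ = -4: largest Jordan block has size 1, contributing (x + 4)
  λ = 3: largest Jordan block has size 3, contributing (x − 3)^3

So m_A(x) = (x - 3)^3*(x + 4) = x^4 - 5*x^3 - 9*x^2 + 81*x - 108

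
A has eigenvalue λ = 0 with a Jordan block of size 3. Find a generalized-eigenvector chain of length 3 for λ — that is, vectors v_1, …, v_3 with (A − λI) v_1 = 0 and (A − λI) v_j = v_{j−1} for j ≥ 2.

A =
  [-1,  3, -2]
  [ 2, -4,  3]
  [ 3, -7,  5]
A Jordan chain for λ = 0 of length 3:
v_1 = (1, -1, -2)ᵀ
v_2 = (-1, 2, 3)ᵀ
v_3 = (1, 0, 0)ᵀ

Let N = A − (0)·I. We want v_3 with N^3 v_3 = 0 but N^2 v_3 ≠ 0; then v_{j-1} := N · v_j for j = 3, …, 2.

Pick v_3 = (1, 0, 0)ᵀ.
Then v_2 = N · v_3 = (-1, 2, 3)ᵀ.
Then v_1 = N · v_2 = (1, -1, -2)ᵀ.

Sanity check: (A − (0)·I) v_1 = (0, 0, 0)ᵀ = 0. ✓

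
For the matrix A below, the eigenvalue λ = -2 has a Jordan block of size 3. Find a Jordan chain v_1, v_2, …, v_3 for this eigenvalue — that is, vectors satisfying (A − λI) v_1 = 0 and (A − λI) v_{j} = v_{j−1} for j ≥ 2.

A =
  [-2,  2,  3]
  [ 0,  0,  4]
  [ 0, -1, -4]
A Jordan chain for λ = -2 of length 3:
v_1 = (1, 0, 0)ᵀ
v_2 = (2, 2, -1)ᵀ
v_3 = (0, 1, 0)ᵀ

Let N = A − (-2)·I. We want v_3 with N^3 v_3 = 0 but N^2 v_3 ≠ 0; then v_{j-1} := N · v_j for j = 3, …, 2.

Pick v_3 = (0, 1, 0)ᵀ.
Then v_2 = N · v_3 = (2, 2, -1)ᵀ.
Then v_1 = N · v_2 = (1, 0, 0)ᵀ.

Sanity check: (A − (-2)·I) v_1 = (0, 0, 0)ᵀ = 0. ✓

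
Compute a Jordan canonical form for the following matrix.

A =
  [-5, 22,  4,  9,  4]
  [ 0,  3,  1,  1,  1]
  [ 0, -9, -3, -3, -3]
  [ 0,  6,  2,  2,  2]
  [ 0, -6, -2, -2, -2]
J_1(-5) ⊕ J_2(0) ⊕ J_1(0) ⊕ J_1(0)

The characteristic polynomial is
  det(x·I − A) = x^5 + 5*x^4 = x^4*(x + 5)

Eigenvalues and multiplicities (the geometric multiplicity of λ is n − rank(A − λI), which equals the number of Jordan blocks for λ):
  λ = -5: algebraic multiplicity = 1, geometric multiplicity = 1
  λ = 0: algebraic multiplicity = 4, geometric multiplicity = 3

Determining the block sizes for each eigenvalue:
  λ = -5: one block (gm = 1), so the single block has size am = 1 → block sizes [1]
  λ = 0: 3 blocks summing to 4 forces exactly one block of size 2 and the rest size 1 → block sizes [2, 1, 1]

Assembling the blocks gives a Jordan form
J =
  [-5, 0, 0, 0, 0]
  [ 0, 0, 1, 0, 0]
  [ 0, 0, 0, 0, 0]
  [ 0, 0, 0, 0, 0]
  [ 0, 0, 0, 0, 0]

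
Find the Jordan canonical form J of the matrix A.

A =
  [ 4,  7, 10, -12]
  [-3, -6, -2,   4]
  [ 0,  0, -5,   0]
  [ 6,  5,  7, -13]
J_3(-5) ⊕ J_1(-5)

The characteristic polynomial is
  det(x·I − A) = x^4 + 20*x^3 + 150*x^2 + 500*x + 625 = (x + 5)^4

Eigenvalues and multiplicities (the geometric multiplicity of λ is n − rank(A − λI), which equals the number of Jordan blocks for λ):
  λ = -5: algebraic multiplicity = 4, geometric multiplicity = 2

Determining the block sizes for each eigenvalue:
  λ = -5: with am = 4 and gm = 2, the partition is not yet determined (e.g. several partitions of 4 into 2 parts exist). Let N = A − (-5)·I. Computing rank(N^1) = 2, rank(N^2) = 1, rank(N^3) = 0; the number of blocks of size ≥ j is rank(N^{j−1}) − rank(N^j), giving [2, 1, 1]. So we have 1 block(s) of size 3, 1 block(s) of size 1 → block sizes [3, 1]

Assembling the blocks gives a Jordan form
J =
  [-5,  1,  0,  0]
  [ 0, -5,  1,  0]
  [ 0,  0, -5,  0]
  [ 0,  0,  0, -5]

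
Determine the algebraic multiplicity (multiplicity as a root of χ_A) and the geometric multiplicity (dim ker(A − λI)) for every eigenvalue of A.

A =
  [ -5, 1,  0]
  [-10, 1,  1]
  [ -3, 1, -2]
λ = -2: alg = 3, geom = 1

Step 1 — factor the characteristic polynomial to read off the algebraic multiplicities:
  χ_A(x) = (x + 2)^3

Step 2 — compute geometric multiplicities via the rank-nullity identity g(λ) = n − rank(A − λI):
  rank(A − (-2)·I) = 2, so dim ker(A − (-2)·I) = n − 2 = 1

Summary:
  λ = -2: algebraic multiplicity = 3, geometric multiplicity = 1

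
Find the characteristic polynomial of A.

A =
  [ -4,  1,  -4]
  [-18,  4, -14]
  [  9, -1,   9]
x^3 - 9*x^2 + 24*x - 20

Expanding det(x·I − A) (e.g. by cofactor expansion or by noting that A is similar to its Jordan form J, which has the same characteristic polynomial as A) gives
  χ_A(x) = x^3 - 9*x^2 + 24*x - 20
which factors as (x - 5)*(x - 2)^2. The eigenvalues (with algebraic multiplicities) are λ = 2 with multiplicity 2, λ = 5 with multiplicity 1.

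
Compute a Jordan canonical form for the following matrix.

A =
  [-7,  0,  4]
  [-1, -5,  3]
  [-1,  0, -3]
J_3(-5)

The characteristic polynomial is
  det(x·I − A) = x^3 + 15*x^2 + 75*x + 125 = (x + 5)^3

Eigenvalues and multiplicities (the geometric multiplicity of λ is n − rank(A − λI), which equals the number of Jordan blocks for λ):
  λ = -5: algebraic multiplicity = 3, geometric multiplicity = 1

Determining the block sizes for each eigenvalue:
  λ = -5: one block (gm = 1), so the single block has size am = 3 → block sizes [3]

Assembling the blocks gives a Jordan form
J =
  [-5,  1,  0]
  [ 0, -5,  1]
  [ 0,  0, -5]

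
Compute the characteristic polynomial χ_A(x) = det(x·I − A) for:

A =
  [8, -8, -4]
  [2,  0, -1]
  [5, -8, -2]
x^3 - 6*x^2 + 12*x - 8

Expanding det(x·I − A) (e.g. by cofactor expansion or by noting that A is similar to its Jordan form J, which has the same characteristic polynomial as A) gives
  χ_A(x) = x^3 - 6*x^2 + 12*x - 8
which factors as (x - 2)^3. The eigenvalues (with algebraic multiplicities) are λ = 2 with multiplicity 3.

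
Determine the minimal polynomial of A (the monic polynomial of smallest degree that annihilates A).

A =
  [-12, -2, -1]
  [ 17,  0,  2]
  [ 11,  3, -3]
x^3 + 15*x^2 + 75*x + 125

The characteristic polynomial is χ_A(x) = (x + 5)^3, so the eigenvalues are known. The minimal polynomial is
  m_A(x) = Π_λ (x − λ)^{k_λ}
where k_λ is the size of the *largest* Jordan block for λ (equivalently, the smallest k with (A − λI)^k v = 0 for every generalised eigenvector v of λ).

  λ = -5: largest Jordan block has size 3, contributing (x + 5)^3

So m_A(x) = (x + 5)^3 = x^3 + 15*x^2 + 75*x + 125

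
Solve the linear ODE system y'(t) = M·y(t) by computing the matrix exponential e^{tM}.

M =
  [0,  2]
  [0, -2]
e^{tM} =
  [1, 1 - exp(-2*t)]
  [0, exp(-2*t)]

Strategy: write M = P · J · P⁻¹ where J is a Jordan canonical form, so e^{tM} = P · e^{tJ} · P⁻¹, and e^{tJ} can be computed block-by-block.

M has Jordan form
J =
  [-2, 0]
  [ 0, 0]
(up to reordering of blocks).

Per-block formulas:
  For a 1×1 block at λ = 0: exp(t · [0]) = [e^(0t)].
  For a 1×1 block at λ = -2: exp(t · [-2]) = [e^(-2t)].

After assembling e^{tJ} and conjugating by P, we get:

e^{tM} =
  [1, 1 - exp(-2*t)]
  [0, exp(-2*t)]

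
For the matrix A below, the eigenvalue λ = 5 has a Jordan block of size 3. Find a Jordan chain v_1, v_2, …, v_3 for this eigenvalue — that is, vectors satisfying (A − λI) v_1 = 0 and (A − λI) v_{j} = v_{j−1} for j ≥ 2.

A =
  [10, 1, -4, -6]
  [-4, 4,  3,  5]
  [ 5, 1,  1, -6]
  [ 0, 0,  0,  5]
A Jordan chain for λ = 5 of length 3:
v_1 = (1, -1, 1, 0)ᵀ
v_2 = (5, -4, 5, 0)ᵀ
v_3 = (1, 0, 0, 0)ᵀ

Let N = A − (5)·I. We want v_3 with N^3 v_3 = 0 but N^2 v_3 ≠ 0; then v_{j-1} := N · v_j for j = 3, …, 2.

Pick v_3 = (1, 0, 0, 0)ᵀ.
Then v_2 = N · v_3 = (5, -4, 5, 0)ᵀ.
Then v_1 = N · v_2 = (1, -1, 1, 0)ᵀ.

Sanity check: (A − (5)·I) v_1 = (0, 0, 0, 0)ᵀ = 0. ✓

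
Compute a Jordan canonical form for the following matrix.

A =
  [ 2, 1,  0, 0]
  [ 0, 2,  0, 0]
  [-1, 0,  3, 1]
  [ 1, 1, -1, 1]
J_2(2) ⊕ J_2(2)

The characteristic polynomial is
  det(x·I − A) = x^4 - 8*x^3 + 24*x^2 - 32*x + 16 = (x - 2)^4

Eigenvalues and multiplicities (the geometric multiplicity of λ is n − rank(A − λI), which equals the number of Jordan blocks for λ):
  λ = 2: algebraic multiplicity = 4, geometric multiplicity = 2

Determining the block sizes for each eigenvalue:
  λ = 2: with am = 4 and gm = 2, the partition is not yet determined (e.g. several partitions of 4 into 2 parts exist). Let N = A − (2)·I. Computing rank(N^1) = 2, rank(N^2) = 0; the number of blocks of size ≥ j is rank(N^{j−1}) − rank(N^j), giving [2, 2]. So we have 2 block(s) of size 2 → block sizes [2, 2]

Assembling the blocks gives a Jordan form
J =
  [2, 1, 0, 0]
  [0, 2, 0, 0]
  [0, 0, 2, 1]
  [0, 0, 0, 2]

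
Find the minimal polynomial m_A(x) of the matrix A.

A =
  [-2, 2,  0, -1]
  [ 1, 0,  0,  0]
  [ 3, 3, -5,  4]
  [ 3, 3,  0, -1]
x^4 + 8*x^3 + 18*x^2 + 16*x + 5

The characteristic polynomial is χ_A(x) = (x + 1)^3*(x + 5), so the eigenvalues are known. The minimal polynomial is
  m_A(x) = Π_λ (x − λ)^{k_λ}
where k_λ is the size of the *largest* Jordan block for λ (equivalently, the smallest k with (A − λI)^k v = 0 for every generalised eigenvector v of λ).

  λ = -5: largest Jordan block has size 1, contributing (x + 5)
  λ = -1: largest Jordan block has size 3, contributing (x + 1)^3

So m_A(x) = (x + 1)^3*(x + 5) = x^4 + 8*x^3 + 18*x^2 + 16*x + 5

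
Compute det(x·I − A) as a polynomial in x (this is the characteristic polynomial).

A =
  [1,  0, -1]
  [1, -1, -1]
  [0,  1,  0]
x^3

Expanding det(x·I − A) (e.g. by cofactor expansion or by noting that A is similar to its Jordan form J, which has the same characteristic polynomial as A) gives
  χ_A(x) = x^3
which factors as x^3. The eigenvalues (with algebraic multiplicities) are λ = 0 with multiplicity 3.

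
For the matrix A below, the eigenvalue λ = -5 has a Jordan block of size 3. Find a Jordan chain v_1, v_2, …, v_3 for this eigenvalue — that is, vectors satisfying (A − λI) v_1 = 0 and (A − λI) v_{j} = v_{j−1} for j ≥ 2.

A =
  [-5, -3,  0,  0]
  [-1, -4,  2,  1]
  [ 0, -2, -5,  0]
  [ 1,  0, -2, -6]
A Jordan chain for λ = -5 of length 3:
v_1 = (3, 0, 2, -1)ᵀ
v_2 = (0, -1, 0, 1)ᵀ
v_3 = (1, 0, 0, 0)ᵀ

Let N = A − (-5)·I. We want v_3 with N^3 v_3 = 0 but N^2 v_3 ≠ 0; then v_{j-1} := N · v_j for j = 3, …, 2.

Pick v_3 = (1, 0, 0, 0)ᵀ.
Then v_2 = N · v_3 = (0, -1, 0, 1)ᵀ.
Then v_1 = N · v_2 = (3, 0, 2, -1)ᵀ.

Sanity check: (A − (-5)·I) v_1 = (0, 0, 0, 0)ᵀ = 0. ✓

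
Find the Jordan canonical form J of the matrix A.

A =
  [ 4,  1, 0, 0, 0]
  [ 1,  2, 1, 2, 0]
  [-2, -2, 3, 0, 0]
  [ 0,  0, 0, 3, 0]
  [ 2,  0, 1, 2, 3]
J_3(3) ⊕ J_1(3) ⊕ J_1(3)

The characteristic polynomial is
  det(x·I − A) = x^5 - 15*x^4 + 90*x^3 - 270*x^2 + 405*x - 243 = (x - 3)^5

Eigenvalues and multiplicities (the geometric multiplicity of λ is n − rank(A − λI), which equals the number of Jordan blocks for λ):
  λ = 3: algebraic multiplicity = 5, geometric multiplicity = 3

Determining the block sizes for each eigenvalue:
  λ = 3: with am = 5 and gm = 3, the partition is not yet determined (e.g. several partitions of 5 into 3 parts exist). Let N = A − (3)·I. Computing rank(N^1) = 2, rank(N^2) = 1, rank(N^3) = 0; the number of blocks of size ≥ j is rank(N^{j−1}) − rank(N^j), giving [3, 1, 1]. So we have 1 block(s) of size 3, 2 block(s) of size 1 → block sizes [3, 1, 1]

Assembling the blocks gives a Jordan form
J =
  [3, 1, 0, 0, 0]
  [0, 3, 1, 0, 0]
  [0, 0, 3, 0, 0]
  [0, 0, 0, 3, 0]
  [0, 0, 0, 0, 3]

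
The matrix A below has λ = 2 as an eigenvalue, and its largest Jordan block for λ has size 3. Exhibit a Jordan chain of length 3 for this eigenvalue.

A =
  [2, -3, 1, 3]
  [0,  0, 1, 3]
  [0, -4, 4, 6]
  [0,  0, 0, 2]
A Jordan chain for λ = 2 of length 3:
v_1 = (2, 0, 0, 0)ᵀ
v_2 = (-3, -2, -4, 0)ᵀ
v_3 = (0, 1, 0, 0)ᵀ

Let N = A − (2)·I. We want v_3 with N^3 v_3 = 0 but N^2 v_3 ≠ 0; then v_{j-1} := N · v_j for j = 3, …, 2.

Pick v_3 = (0, 1, 0, 0)ᵀ.
Then v_2 = N · v_3 = (-3, -2, -4, 0)ᵀ.
Then v_1 = N · v_2 = (2, 0, 0, 0)ᵀ.

Sanity check: (A − (2)·I) v_1 = (0, 0, 0, 0)ᵀ = 0. ✓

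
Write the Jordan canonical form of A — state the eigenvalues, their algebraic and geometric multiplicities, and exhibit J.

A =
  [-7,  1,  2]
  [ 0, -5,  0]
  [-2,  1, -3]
J_2(-5) ⊕ J_1(-5)

The characteristic polynomial is
  det(x·I − A) = x^3 + 15*x^2 + 75*x + 125 = (x + 5)^3

Eigenvalues and multiplicities (the geometric multiplicity of λ is n − rank(A − λI), which equals the number of Jordan blocks for λ):
  λ = -5: algebraic multiplicity = 3, geometric multiplicity = 2

Determining the block sizes for each eigenvalue:
  λ = -5: 2 blocks summing to 3 forces exactly one block of size 2 and the rest size 1 → block sizes [2, 1]

Assembling the blocks gives a Jordan form
J =
  [-5,  1,  0]
  [ 0, -5,  0]
  [ 0,  0, -5]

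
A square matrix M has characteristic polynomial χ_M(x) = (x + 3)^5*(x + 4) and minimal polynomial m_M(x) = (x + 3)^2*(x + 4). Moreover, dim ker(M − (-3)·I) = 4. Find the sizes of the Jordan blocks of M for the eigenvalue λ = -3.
Block sizes for λ = -3: [2, 1, 1, 1]

Step 1 — from the characteristic polynomial, algebraic multiplicity of λ = -3 is 5. From dim ker(M − (-3)·I) = 4, there are exactly 4 Jordan blocks for λ = -3.
Step 2 — from the minimal polynomial, the factor (x + 3)^2 tells us the largest block for λ = -3 has size 2.
Step 3 — with total size 5, 4 blocks, and largest block 2, the block sizes (in nonincreasing order) are [2, 1, 1, 1].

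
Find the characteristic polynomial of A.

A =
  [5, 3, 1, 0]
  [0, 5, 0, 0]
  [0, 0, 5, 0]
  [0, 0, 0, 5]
x^4 - 20*x^3 + 150*x^2 - 500*x + 625

Expanding det(x·I − A) (e.g. by cofactor expansion or by noting that A is similar to its Jordan form J, which has the same characteristic polynomial as A) gives
  χ_A(x) = x^4 - 20*x^3 + 150*x^2 - 500*x + 625
which factors as (x - 5)^4. The eigenvalues (with algebraic multiplicities) are λ = 5 with multiplicity 4.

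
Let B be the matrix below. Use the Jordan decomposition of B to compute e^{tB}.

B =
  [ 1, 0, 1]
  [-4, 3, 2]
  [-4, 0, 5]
e^{tB} =
  [-2*t*exp(3*t) + exp(3*t), 0, t*exp(3*t)]
  [-4*t*exp(3*t), exp(3*t), 2*t*exp(3*t)]
  [-4*t*exp(3*t), 0, 2*t*exp(3*t) + exp(3*t)]

Strategy: write B = P · J · P⁻¹ where J is a Jordan canonical form, so e^{tB} = P · e^{tJ} · P⁻¹, and e^{tJ} can be computed block-by-block.

B has Jordan form
J =
  [3, 1, 0]
  [0, 3, 0]
  [0, 0, 3]
(up to reordering of blocks).

Per-block formulas:
  For a 1×1 block at λ = 3: exp(t · [3]) = [e^(3t)].
  For a 2×2 Jordan block J_2(3): exp(t · J_2(3)) = e^(3t)·(I + t·N), where N is the 2×2 nilpotent shift.

After assembling e^{tJ} and conjugating by P, we get:

e^{tB} =
  [-2*t*exp(3*t) + exp(3*t), 0, t*exp(3*t)]
  [-4*t*exp(3*t), exp(3*t), 2*t*exp(3*t)]
  [-4*t*exp(3*t), 0, 2*t*exp(3*t) + exp(3*t)]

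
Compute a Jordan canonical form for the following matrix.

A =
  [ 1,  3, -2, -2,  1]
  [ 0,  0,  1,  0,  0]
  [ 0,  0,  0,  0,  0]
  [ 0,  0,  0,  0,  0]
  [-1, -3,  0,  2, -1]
J_3(0) ⊕ J_1(0) ⊕ J_1(0)

The characteristic polynomial is
  det(x·I − A) = x^5

Eigenvalues and multiplicities (the geometric multiplicity of λ is n − rank(A − λI), which equals the number of Jordan blocks for λ):
  λ = 0: algebraic multiplicity = 5, geometric multiplicity = 3

Determining the block sizes for each eigenvalue:
  λ = 0: with am = 5 and gm = 3, the partition is not yet determined (e.g. several partitions of 5 into 3 parts exist). Let N = A − (0)·I. Computing rank(N^1) = 2, rank(N^2) = 1, rank(N^3) = 0; the number of blocks of size ≥ j is rank(N^{j−1}) − rank(N^j), giving [3, 1, 1]. So we have 1 block(s) of size 3, 2 block(s) of size 1 → block sizes [3, 1, 1]

Assembling the blocks gives a Jordan form
J =
  [0, 1, 0, 0, 0]
  [0, 0, 1, 0, 0]
  [0, 0, 0, 0, 0]
  [0, 0, 0, 0, 0]
  [0, 0, 0, 0, 0]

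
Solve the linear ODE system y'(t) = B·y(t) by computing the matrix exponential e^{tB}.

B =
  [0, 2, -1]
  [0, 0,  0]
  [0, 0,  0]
e^{tB} =
  [1, 2*t, -t]
  [0, 1, 0]
  [0, 0, 1]

Strategy: write B = P · J · P⁻¹ where J is a Jordan canonical form, so e^{tB} = P · e^{tJ} · P⁻¹, and e^{tJ} can be computed block-by-block.

B has Jordan form
J =
  [0, 1, 0]
  [0, 0, 0]
  [0, 0, 0]
(up to reordering of blocks).

Per-block formulas:
  For a 1×1 block at λ = 0: exp(t · [0]) = [e^(0t)].
  For a 2×2 Jordan block J_2(0): exp(t · J_2(0)) = e^(0t)·(I + t·N), where N is the 2×2 nilpotent shift.

After assembling e^{tJ} and conjugating by P, we get:

e^{tB} =
  [1, 2*t, -t]
  [0, 1, 0]
  [0, 0, 1]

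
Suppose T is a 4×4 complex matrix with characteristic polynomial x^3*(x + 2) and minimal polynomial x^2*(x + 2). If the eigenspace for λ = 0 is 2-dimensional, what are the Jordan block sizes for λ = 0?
Block sizes for λ = 0: [2, 1]

Step 1 — from the characteristic polynomial, algebraic multiplicity of λ = 0 is 3. From dim ker(T − (0)·I) = 2, there are exactly 2 Jordan blocks for λ = 0.
Step 2 — from the minimal polynomial, the factor (x − 0)^2 tells us the largest block for λ = 0 has size 2.
Step 3 — with total size 3, 2 blocks, and largest block 2, the block sizes (in nonincreasing order) are [2, 1].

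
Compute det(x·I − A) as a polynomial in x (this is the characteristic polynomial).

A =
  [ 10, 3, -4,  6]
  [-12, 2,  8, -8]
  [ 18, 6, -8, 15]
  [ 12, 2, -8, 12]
x^4 - 16*x^3 + 96*x^2 - 256*x + 256

Expanding det(x·I − A) (e.g. by cofactor expansion or by noting that A is similar to its Jordan form J, which has the same characteristic polynomial as A) gives
  χ_A(x) = x^4 - 16*x^3 + 96*x^2 - 256*x + 256
which factors as (x - 4)^4. The eigenvalues (with algebraic multiplicities) are λ = 4 with multiplicity 4.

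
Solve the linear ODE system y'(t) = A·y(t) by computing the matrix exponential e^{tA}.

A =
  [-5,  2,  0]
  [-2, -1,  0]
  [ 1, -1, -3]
e^{tA} =
  [-2*t*exp(-3*t) + exp(-3*t), 2*t*exp(-3*t), 0]
  [-2*t*exp(-3*t), 2*t*exp(-3*t) + exp(-3*t), 0]
  [t*exp(-3*t), -t*exp(-3*t), exp(-3*t)]

Strategy: write A = P · J · P⁻¹ where J is a Jordan canonical form, so e^{tA} = P · e^{tJ} · P⁻¹, and e^{tJ} can be computed block-by-block.

A has Jordan form
J =
  [-3,  1,  0]
  [ 0, -3,  0]
  [ 0,  0, -3]
(up to reordering of blocks).

Per-block formulas:
  For a 2×2 Jordan block J_2(-3): exp(t · J_2(-3)) = e^(-3t)·(I + t·N), where N is the 2×2 nilpotent shift.
  For a 1×1 block at λ = -3: exp(t · [-3]) = [e^(-3t)].

After assembling e^{tJ} and conjugating by P, we get:

e^{tA} =
  [-2*t*exp(-3*t) + exp(-3*t), 2*t*exp(-3*t), 0]
  [-2*t*exp(-3*t), 2*t*exp(-3*t) + exp(-3*t), 0]
  [t*exp(-3*t), -t*exp(-3*t), exp(-3*t)]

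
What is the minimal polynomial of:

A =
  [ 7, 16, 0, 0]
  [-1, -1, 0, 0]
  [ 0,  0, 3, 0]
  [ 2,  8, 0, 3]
x^2 - 6*x + 9

The characteristic polynomial is χ_A(x) = (x - 3)^4, so the eigenvalues are known. The minimal polynomial is
  m_A(x) = Π_λ (x − λ)^{k_λ}
where k_λ is the size of the *largest* Jordan block for λ (equivalently, the smallest k with (A − λI)^k v = 0 for every generalised eigenvector v of λ).

  λ = 3: largest Jordan block has size 2, contributing (x − 3)^2

So m_A(x) = (x - 3)^2 = x^2 - 6*x + 9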